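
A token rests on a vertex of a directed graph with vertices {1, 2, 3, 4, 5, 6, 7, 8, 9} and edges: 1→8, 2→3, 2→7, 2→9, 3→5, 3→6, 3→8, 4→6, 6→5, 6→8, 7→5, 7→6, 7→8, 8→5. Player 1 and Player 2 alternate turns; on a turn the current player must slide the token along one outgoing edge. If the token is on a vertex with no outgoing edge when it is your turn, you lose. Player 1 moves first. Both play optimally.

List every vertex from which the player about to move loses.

Work bottom-up. With no move the player to move loses. Otherwise the position is W if at least one move leads to an L position for the opponent, and L if every move leads to a W.
Every edge goes from a vertex to one that appears earlier in the order 5, 9, 8, 6, 7, 3, 2, 4, 1, so processing vertices in that order labels each vertex after all of its successors.
5: no outgoing edge → L
9: no outgoing edge → L
8: can move to 5, which is L ⇒ W
6: can move to 5, which is L ⇒ W
7: can move to 5, which is L ⇒ W
3: can move to 5, which is L ⇒ W
2: can move to 9, which is L ⇒ W
4: the only move is to 6(W), a W ⇒ L
1: the only move is to 8(W), a W ⇒ L
Reading off the rows marked L gives the requested list; there are 4 such vertices.

1, 4, 5, 9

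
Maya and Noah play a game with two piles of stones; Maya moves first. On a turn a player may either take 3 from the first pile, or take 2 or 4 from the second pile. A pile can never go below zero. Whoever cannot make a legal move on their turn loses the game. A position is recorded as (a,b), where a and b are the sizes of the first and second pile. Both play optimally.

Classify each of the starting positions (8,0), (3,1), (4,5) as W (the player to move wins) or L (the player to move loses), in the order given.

(8,0): L, (3,1): W, (4,5): W

Build the W/L table. Terminal = L. A non-terminal position is W if it has a move to some L; otherwise it is L.
No move ever increases a pile, so every position that can arise here has a ≤ 8 and b ≤ 5; it is enough to label the cells with 0 ≤ a ≤ 8 and 0 ≤ b ≤ 5.
Every move lowers a or b (never raises either), so fill the grid row by row in increasing a, and left to right within a row: each cell's successors are then already labelled.
      b=0  b=1  b=2  b=3  b=4  b=5
a=0:    L    L    W    W    W    W
a=1:    L    L    W    W    W    W
a=2:    L    L    W    W    W    W
a=3:    W    W    L    L    W    W
a=4:    W    W    L    L    W    W
a=5:    W    W    L    L    W    W
a=6:    L    L    W    W    W    W
a=7:    L    L    W    W    W    W
a=8:    L    L    W    W    W    W
Cells with no legal move (terminal, hence L): (0,0), (0,1), (1,0), (1,1), (2,0), (2,1).
The remaining L cells, each justified by listing all of its moves:
(3,2): moves to (0,2)(W), (3,0)(W); every one is W ⇒ L
(3,3): moves to (0,3)(W), (3,1)(W); every one is W ⇒ L
(4,2): moves to (1,2)(W), (4,0)(W); every one is W ⇒ L
(4,3): moves to (1,3)(W), (4,1)(W); every one is W ⇒ L
(5,2): moves to (2,2)(W), (5,0)(W); every one is W ⇒ L
(5,3): moves to (2,3)(W), (5,1)(W); every one is W ⇒ L
(6,0): the only move is to (3,0)(W), a W ⇒ L
(6,1): the only move is to (3,1)(W), a W ⇒ L
(7,0): the only move is to (4,0)(W), a W ⇒ L
(7,1): the only move is to (4,1)(W), a W ⇒ L
(8,0): the only move is to (5,0)(W), a W ⇒ L
(8,1): the only move is to (5,1)(W), a W ⇒ L
Every other cell has at least one move into one of the L cells above, so it is W.
(8,0): one of the L cells justified above, so L
(3,1): the move to (0,1) reaches an L cell, so W
(4,5): the move to (4,3) reaches an L cell, so W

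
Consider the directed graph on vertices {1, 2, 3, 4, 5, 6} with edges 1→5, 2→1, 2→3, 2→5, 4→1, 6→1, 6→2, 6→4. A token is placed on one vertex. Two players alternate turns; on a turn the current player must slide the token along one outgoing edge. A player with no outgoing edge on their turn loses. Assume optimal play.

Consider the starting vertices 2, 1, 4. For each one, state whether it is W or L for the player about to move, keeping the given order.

2: W, 1: W, 4: L

Classify positions by backward induction: terminal positions (no move available) are L. From any other position, the mover wins iff some move reaches an L.
Every edge goes from a vertex to one that appears earlier in the order 3, 5, 1, 2, 4, 6, so processing vertices in that order labels each vertex after all of its successors.
3: no outgoing edge → L
5: no outgoing edge → L
1: can move to 5, which is L ⇒ W
2: can move to 5, which is L ⇒ W
4: the only move is to 1(W), a W ⇒ L
6: can move to 4, which is L ⇒ W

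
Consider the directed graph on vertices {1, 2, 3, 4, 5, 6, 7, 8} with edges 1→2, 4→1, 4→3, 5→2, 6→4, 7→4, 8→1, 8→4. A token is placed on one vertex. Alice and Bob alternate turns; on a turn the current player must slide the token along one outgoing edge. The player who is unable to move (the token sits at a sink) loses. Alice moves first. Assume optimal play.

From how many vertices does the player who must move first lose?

5

Classify positions by backward induction: terminal positions (no move available) are L. From any other position, the mover wins iff some move reaches an L.
Every edge goes from a vertex to one that appears earlier in the order 2, 3, 1, 4, 6, 5, 8, 7, so processing vertices in that order labels each vertex after all of its successors.
2: no outgoing edge → L
3: no outgoing edge → L
1: can move to 2, which is L ⇒ W
4: can move to 3, which is L ⇒ W
6: the only move is to 4(W), a W ⇒ L
5: can move to 2, which is L ⇒ W
8: moves to 4(W), 1(W); every one is W ⇒ L
7: the only move is to 4(W), a W ⇒ L
The L vertices are 2, 3, 6, 7, 8; that is 5 in all.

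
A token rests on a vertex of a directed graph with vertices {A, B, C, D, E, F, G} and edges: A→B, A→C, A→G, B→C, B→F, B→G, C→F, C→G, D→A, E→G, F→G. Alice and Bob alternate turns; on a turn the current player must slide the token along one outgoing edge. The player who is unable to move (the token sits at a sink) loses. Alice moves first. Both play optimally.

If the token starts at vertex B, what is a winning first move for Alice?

Work bottom-up. With no move the player to move loses. Otherwise the position is W if at least one move leads to an L position for the opponent, and L if every move leads to a W.
Every edge goes from a vertex to one that appears earlier in the order G, F, C, B, A, E, D, so processing vertices in that order labels each vertex after all of its successors.
G: no outgoing edge → L
F: reaches L-position G → W
C: reaches L-position G → W
B: reaches L-position G → W
A: reaches L-position G → W
E: reaches L-position G → W
D: only reaches A(W), which is W → L
From B, the L positions reachable in one move are: G.

Move to G.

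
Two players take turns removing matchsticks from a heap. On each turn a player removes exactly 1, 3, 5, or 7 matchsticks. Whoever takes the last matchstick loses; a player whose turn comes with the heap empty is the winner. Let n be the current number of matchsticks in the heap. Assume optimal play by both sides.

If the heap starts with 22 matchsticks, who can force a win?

Classify positions by backward induction: terminal positions (no move available) are W. From any other position, the mover wins iff some move reaches an L.
n=0: no move; the opponent has just taken the last matchstick and therefore loses → W
n=1: →0(W) only, which is W, so L
n=2: →1(L), so W
n=3: →2(W), 0(W) — all W, so L
n=4: →3(L), so W
n=5: →4(W), 2(W), 0(W) — all W, so L
n=6: →5(L), so W
n=7: →6(W), 4(W), 2(W), 0(W) — all W, so L
n=8: →7(L), so W
n=9: →8(W), 6(W), 4(W), 2(W) — all W, so L
n=10: →9(L), so W
n=11: →10(W), 8(W), 6(W), 4(W) — all W, so L
n=12: →11(L), so W
n=13: →12(W), 10(W), 8(W), 6(W) — all W, so L
n=14: →13(L), so W
n=15: →14(W), 12(W), 10(W), 8(W) — all W, so L
n=16: →15(L), so W
n=17: →16(W), 14(W), 12(W), 10(W) — all W, so L
n=18: →17(L), so W
n=19: →18(W), 16(W), 14(W), 12(W) — all W, so L
n=20: →19(L), so W
n=21: →20(W), 18(W), 16(W), 14(W) — all W, so L
n=22: →21(L), so W
From 22 the player to move can remove 1, leaving 21, reaching an L position.

The first player wins.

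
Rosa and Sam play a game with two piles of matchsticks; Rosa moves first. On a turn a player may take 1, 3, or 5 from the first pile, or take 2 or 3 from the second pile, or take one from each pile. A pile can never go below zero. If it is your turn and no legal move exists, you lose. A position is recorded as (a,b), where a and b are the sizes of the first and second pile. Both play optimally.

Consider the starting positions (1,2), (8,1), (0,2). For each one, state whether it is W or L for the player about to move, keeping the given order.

(1,2): W, (8,1): L, (0,2): W

Work bottom-up. With no move the player to move loses. Otherwise the position is W if at least one move leads to an L position for the opponent, and L if every move leads to a W.
No move ever increases a pile, so every position that can arise here has a ≤ 8 and b ≤ 2; it is enough to label the cells with 0 ≤ a ≤ 8 and 0 ≤ b ≤ 2.
Every move lowers a or b (never raises either), so fill the grid row by row in increasing a, and left to right within a row: each cell's successors are then already labelled.
      b=0  b=1  b=2
a=0:    L    L    W
a=1:    W    W    W
a=2:    L    L    W
a=3:    W    W    W
a=4:    L    L    W
a=5:    W    W    W
a=6:    L    L    W
a=7:    W    W    W
a=8:    L    L    W
Cells with no legal move (terminal, hence L): (0,0), (0,1).
The remaining L cells, each justified by listing all of its moves:
(2,0): L (sole option (1,0)(W) is W)
(2,1): L (options (1,1)(W), (1,0)(W) are all W)
(4,0): L (options (3,0)(W), (1,0)(W) are all W)
(4,1): L (options (3,1)(W), (1,1)(W), (3,0)(W) are all W)
(6,0): L (options (5,0)(W), (3,0)(W), (1,0)(W) are all W)
(6,1): L (options (5,1)(W), (3,1)(W), (1,1)(W), (5,0)(W) are all W)
(8,0): L (options (7,0)(W), (5,0)(W), (3,0)(W) are all W)
(8,1): L (options (7,1)(W), (5,1)(W), (3,1)(W), (7,0)(W) are all W)
Every other cell has at least one move into one of the L cells above, so it is W.
(1,2): the move to (0,1) reaches an L cell, so W
(8,1): one of the L cells justified above, so L
(0,2): the move to (0,0) reaches an L cell, so W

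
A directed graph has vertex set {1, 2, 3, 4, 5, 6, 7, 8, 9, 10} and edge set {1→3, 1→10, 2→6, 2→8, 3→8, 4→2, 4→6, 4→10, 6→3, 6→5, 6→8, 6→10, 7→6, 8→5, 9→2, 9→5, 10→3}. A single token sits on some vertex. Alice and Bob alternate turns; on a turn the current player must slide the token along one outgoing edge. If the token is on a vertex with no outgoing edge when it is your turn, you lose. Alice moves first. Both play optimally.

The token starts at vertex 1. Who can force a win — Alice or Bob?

Label each position W (a win for the player to move) or L (a loss). A position with no legal move is L; any other position is W exactly when some move reaches an L, and L when every move reaches a W.
Every edge goes from a vertex to one that appears earlier in the order 5, 8, 3, 10, 6, 2, 1, 9, 4, 7, so processing vertices in that order labels each vertex after all of its successors.
5: no outgoing edge → L
8: can move to 5, which is L ⇒ W
3: the only move is to 8(W), a W ⇒ L
10: can move to 3, which is L ⇒ W
6: can move to 3, which is L ⇒ W
2: moves to 6(W), 8(W); every one is W ⇒ L
1: can move to 3, which is L ⇒ W
9: can move to 2, which is L ⇒ W
4: can move to 2, which is L ⇒ W
7: the only move is to 6(W), a W ⇒ L
The starting position 1 is W: Alice should move to 3, handing over an L position.

Alice wins.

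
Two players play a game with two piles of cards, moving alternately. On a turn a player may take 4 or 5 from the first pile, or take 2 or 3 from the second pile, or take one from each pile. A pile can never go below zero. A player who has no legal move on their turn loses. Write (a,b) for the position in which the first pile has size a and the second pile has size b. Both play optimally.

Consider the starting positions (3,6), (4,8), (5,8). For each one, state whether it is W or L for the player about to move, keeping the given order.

(3,6): W, (4,8): L, (5,8): W

Use the standard recursion: the mover loses at a terminal position; elsewhere, the mover wins exactly when some move hands the opponent an L position.
No move ever increases a pile, so every position that can arise here has a ≤ 5 and b ≤ 8; it is enough to label the cells with 0 ≤ a ≤ 5 and 0 ≤ b ≤ 8.
Every move lowers a or b (never raises either), so fill the grid row by row in increasing a, and left to right within a row: each cell's successors are then already labelled.
      b=0  b=1  b=2  b=3  b=4  b=5  b=6  b=7  b=8
a=0:    L    L    W    W    W    L    L    W    W
a=1:    L    W    W    W    L    L    W    W    W
a=2:    L    W    W    W    L    W    W    W    L
a=3:    L    W    W    W    L    W    W    W    L
a=4:    W    W    L    L    W    W    W    L    L
a=5:    W    W    L    W    W    W    W    L    W
Cells with no legal move (terminal, hence L): (0,0), (0,1), (1,0), (2,0), (3,0).
The remaining L cells, each justified by listing all of its moves:
(0,5): L (options (0,3)(W), (0,2)(W) are all W)
(0,6): L (options (0,4)(W), (0,3)(W) are all W)
(1,4): L (options (1,2)(W), (1,1)(W), (0,3)(W) are all W)
(1,5): L (options (1,3)(W), (1,2)(W), (0,4)(W) are all W)
(2,4): L (options (2,2)(W), (2,1)(W), (1,3)(W) are all W)
(2,8): L (options (2,6)(W), (2,5)(W), (1,7)(W) are all W)
(3,4): L (options (3,2)(W), (3,1)(W), (2,3)(W) are all W)
(3,8): L (options (3,6)(W), (3,5)(W), (2,7)(W) are all W)
(4,2): L (options (0,2)(W), (4,0)(W), (3,1)(W) are all W)
(4,3): L (options (0,3)(W), (4,1)(W), (4,0)(W), (3,2)(W) are all W)
(4,7): L (options (0,7)(W), (4,5)(W), (4,4)(W), (3,6)(W) are all W)
(4,8): L (options (0,8)(W), (4,6)(W), (4,5)(W), (3,7)(W) are all W)
(5,2): L (options (1,2)(W), (0,2)(W), (5,0)(W), (4,1)(W) are all W)
(5,7): L (options (1,7)(W), (0,7)(W), (5,5)(W), (5,4)(W), (4,6)(W) are all W)
Every other cell has at least one move into one of the L cells above, so it is W.
(3,6): the move to (3,4) reaches an L cell, so W
(4,8): one of the L cells justified above, so L
(5,8): the move to (4,7) reaches an L cell, so W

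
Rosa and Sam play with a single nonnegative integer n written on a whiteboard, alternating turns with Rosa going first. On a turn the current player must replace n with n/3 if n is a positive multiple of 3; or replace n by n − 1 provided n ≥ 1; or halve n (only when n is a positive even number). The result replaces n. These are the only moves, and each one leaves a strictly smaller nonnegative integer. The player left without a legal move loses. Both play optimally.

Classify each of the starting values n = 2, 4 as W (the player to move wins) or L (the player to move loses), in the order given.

2: L, 4: W

Build the W/L table. Terminal = L. A non-terminal position is W if it has a move to some L; otherwise it is L.
n=0: no move → L
n=1: →0(L), so W
n=2: →1(W) only, which is W, so L
n=3: →2(L), so W
n=4: →2(L), so W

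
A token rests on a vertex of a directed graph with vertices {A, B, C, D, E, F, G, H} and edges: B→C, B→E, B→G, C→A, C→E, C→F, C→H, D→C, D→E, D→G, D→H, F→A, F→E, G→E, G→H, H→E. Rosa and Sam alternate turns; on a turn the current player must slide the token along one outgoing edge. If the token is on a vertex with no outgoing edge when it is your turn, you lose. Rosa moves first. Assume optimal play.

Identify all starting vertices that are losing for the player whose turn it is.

A, E

Positions with no move are L. A position that does have a move is losing for the player to move precisely when every available move leads to a winning position for the opponent. Fill in the labels:
Every edge goes from a vertex to one that appears earlier in the order A, E, H, F, C, G, D, B, so processing vertices in that order labels each vertex after all of its successors.
A: no outgoing edge → L
E: no outgoing edge → L
H: →E(L), so W
F: →E(L), so W
C: →E(L), so W
G: →E(L), so W
D: →E(L), so W
B: →E(L), so W
Reading off the rows marked L gives the requested list; there are 2 such vertices.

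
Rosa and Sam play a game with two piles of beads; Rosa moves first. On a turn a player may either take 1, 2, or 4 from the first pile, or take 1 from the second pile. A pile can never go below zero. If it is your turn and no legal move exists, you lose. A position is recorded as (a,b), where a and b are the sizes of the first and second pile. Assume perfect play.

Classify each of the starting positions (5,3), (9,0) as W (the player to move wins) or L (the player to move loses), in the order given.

Positions with no move are L. A position that does have a move is losing for the player to move precisely when every available move leads to a winning position for the opponent. Fill in the labels:
No move ever increases a pile, so every position that can arise here has a ≤ 9 and b ≤ 3; it is enough to label the cells with 0 ≤ a ≤ 9 and 0 ≤ b ≤ 3.
Every move lowers a or b (never raises either), so fill the grid row by row in increasing a, and left to right within a row: each cell's successors are then already labelled.
      b=0  b=1  b=2  b=3
a=0:    L    W    L    W
a=1:    W    L    W    L
a=2:    W    W    W    W
a=3:    L    W    L    W
a=4:    W    L    W    L
a=5:    W    W    W    W
a=6:    L    W    L    W
a=7:    W    L    W    L
a=8:    W    W    W    W
a=9:    L    W    L    W
Cells with no legal move (terminal, hence L): (0,0).
The remaining L cells, each justified by listing all of its moves:
(0,2): L (sole option (0,1)(W) is W)
(1,1): L (options (0,1)(W), (1,0)(W) are all W)
(1,3): L (options (0,3)(W), (1,2)(W) are all W)
(3,0): L (options (2,0)(W), (1,0)(W) are all W)
(3,2): L (options (2,2)(W), (1,2)(W), (3,1)(W) are all W)
(4,1): L (options (3,1)(W), (2,1)(W), (0,1)(W), (4,0)(W) are all W)
(4,3): L (options (3,3)(W), (2,3)(W), (0,3)(W), (4,2)(W) are all W)
(6,0): L (options (5,0)(W), (4,0)(W), (2,0)(W) are all W)
(6,2): L (options (5,2)(W), (4,2)(W), (2,2)(W), (6,1)(W) are all W)
(7,1): L (options (6,1)(W), (5,1)(W), (3,1)(W), (7,0)(W) are all W)
(7,3): L (options (6,3)(W), (5,3)(W), (3,3)(W), (7,2)(W) are all W)
(9,0): L (options (8,0)(W), (7,0)(W), (5,0)(W) are all W)
(9,2): L (options (8,2)(W), (7,2)(W), (5,2)(W), (9,1)(W) are all W)
Every other cell has at least one move into one of the L cells above, so it is W.
(5,3): the move to (4,3) reaches an L cell, so W
(9,0): one of the L cells justified above, so L

(5,3): W, (9,0): L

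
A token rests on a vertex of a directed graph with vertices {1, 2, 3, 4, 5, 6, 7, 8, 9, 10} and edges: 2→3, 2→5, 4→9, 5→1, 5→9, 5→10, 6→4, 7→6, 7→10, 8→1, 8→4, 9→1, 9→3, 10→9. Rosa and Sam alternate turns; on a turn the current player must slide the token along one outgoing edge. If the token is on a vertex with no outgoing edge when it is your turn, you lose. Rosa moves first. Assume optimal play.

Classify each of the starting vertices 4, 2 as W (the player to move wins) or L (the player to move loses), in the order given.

4: L, 2: W

Build the W/L table. Terminal = L. A non-terminal position is W if it has a move to some L; otherwise it is L.
Every edge goes from a vertex to one that appears earlier in the order 3, 1, 9, 10, 5, 2, 4, 6, 7, 8, so processing vertices in that order labels each vertex after all of its successors.
3: no outgoing edge → L
1: no outgoing edge → L
9: reaches L-position 1 → W
10: only reaches 9(W), which is W → L
5: reaches L-position 10 → W
2: reaches L-position 3 → W
4: only reaches 9(W), which is W → L
6: reaches L-position 4 → W
7: reaches L-position 10 → W
8: reaches L-position 4 → W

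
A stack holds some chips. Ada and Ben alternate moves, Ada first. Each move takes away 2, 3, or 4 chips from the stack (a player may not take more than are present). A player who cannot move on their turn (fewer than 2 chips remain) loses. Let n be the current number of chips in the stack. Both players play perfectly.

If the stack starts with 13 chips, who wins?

Label each position W (a win for the player to move) or L (a loss). A position with no legal move is L; any other position is W exactly when some move reaches an L, and L when every move reaches a W.
n=0: no move → L
n=1: no move → L
n=2: reaches L-position 0 → W
n=3: reaches L-position 1 → W
n=4: reaches L-position 1 → W
n=5: reaches L-position 1 → W
n=6: only reaches 4(W), 3(W), 2(W), all W → L
n=7: only reaches 5(W), 4(W), 3(W), all W → L
n=8: reaches L-position 6 → W
n=9: reaches L-position 7 → W
n=10: reaches L-position 7 → W
n=11: reaches L-position 7 → W
n=12: only reaches 10(W), 9(W), 8(W), all W → L
n=13: only reaches 11(W), 10(W), 9(W), all W → L
Every move from 13 reaches a W position, so the mover loses.

Ben wins.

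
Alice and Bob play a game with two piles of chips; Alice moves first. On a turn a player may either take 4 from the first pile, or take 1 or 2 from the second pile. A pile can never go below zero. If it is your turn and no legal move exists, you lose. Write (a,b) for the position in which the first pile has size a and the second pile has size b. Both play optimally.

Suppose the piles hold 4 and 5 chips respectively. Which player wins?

Build the W/L table. Terminal = L. A non-terminal position is W if it has a move to some L; otherwise it is L.
No move ever increases a pile, so every position that can arise here has a ≤ 4 and b ≤ 5; it is enough to label the cells with 0 ≤ a ≤ 4 and 0 ≤ b ≤ 5.
Every move lowers a or b (never raises either), so fill the grid row by row in increasing a, and left to right within a row: each cell's successors are then already labelled.
      b=0  b=1  b=2  b=3  b=4  b=5
a=0:    L    W    W    L    W    W
a=1:    L    W    W    L    W    W
a=2:    L    W    W    L    W    W
a=3:    L    W    W    L    W    W
a=4:    W    L    W    W    L    W
Cells with no legal move (terminal, hence L): (0,0), (1,0), (2,0), (3,0).
The remaining L cells, each justified by listing all of its moves:
(0,3): moves to (0,2)(W), (0,1)(W); every one is W ⇒ L
(1,3): moves to (1,2)(W), (1,1)(W); every one is W ⇒ L
(2,3): moves to (2,2)(W), (2,1)(W); every one is W ⇒ L
(3,3): moves to (3,2)(W), (3,1)(W); every one is W ⇒ L
(4,1): moves to (0,1)(W), (4,0)(W); every one is W ⇒ L
(4,4): moves to (0,4)(W), (4,3)(W), (4,2)(W); every one is W ⇒ L
Every other cell has at least one move into one of the L cells above, so it is W.
From (4,5) Alice can move to (4,4), reaching an L position.

Alice wins.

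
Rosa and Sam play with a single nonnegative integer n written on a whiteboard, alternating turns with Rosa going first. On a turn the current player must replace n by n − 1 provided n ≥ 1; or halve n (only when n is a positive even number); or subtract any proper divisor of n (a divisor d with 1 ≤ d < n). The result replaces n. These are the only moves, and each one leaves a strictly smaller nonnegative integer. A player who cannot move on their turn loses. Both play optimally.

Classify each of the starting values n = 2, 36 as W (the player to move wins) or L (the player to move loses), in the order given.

2: L, 36: W

Build the W/L table. Terminal = L. A non-terminal position is W if it has a move to some L; otherwise it is L.
n=0: no move → L
n=1: W (go to 0, an L position)
n=2: L (sole option 1(W) is W)
n=3: W (go to 2, an L position)
n=4: W (go to 2, an L position)
n=5: L (sole option 4(W) is W)
n=6: W (go to 5, an L position)
n=7: L (sole option 6(W) is W)
n=8: W (go to 7, an L position)
n=9: L (options 6(W), 8(W) are all W)
n=10: W (go to 5, an L position)
n=11: L (sole option 10(W) is W)
n=12: W (go to 9, an L position)
n=13: L (sole option 12(W) is W)
n=14: W (go to 7, an L position)
n=15: L (options 10(W), 12(W), 14(W) are all W)
n=16: W (go to 15, an L position)
n=17: L (sole option 16(W) is W)
n=18: W (go to 9, an L position)
n=19: L (sole option 18(W) is W)
n=20: W (go to 15, an L position)
n=21: L (options 14(W), 18(W), 20(W) are all W)
n=22: W (go to 11, an L position)
n=23: L (sole option 22(W) is W)
n=24: W (go to 21, an L position)
n=25: L (options 20(W), 24(W) are all W)
n=26: W (go to 13, an L position)
n=27: L (options 18(W), 24(W), 26(W) are all W)
n=28: W (go to 21, an L position)
n=29: L (sole option 28(W) is W)
n=30: W (go to 15, an L position)
n=31: L (sole option 30(W) is W)
n=32: W (go to 31, an L position)
n=33: L (options 22(W), 30(W), 32(W) are all W)
n=34: W (go to 17, an L position)
n=35: L (options 28(W), 30(W), 34(W) are all W)
n=36: W (go to 27, an L position)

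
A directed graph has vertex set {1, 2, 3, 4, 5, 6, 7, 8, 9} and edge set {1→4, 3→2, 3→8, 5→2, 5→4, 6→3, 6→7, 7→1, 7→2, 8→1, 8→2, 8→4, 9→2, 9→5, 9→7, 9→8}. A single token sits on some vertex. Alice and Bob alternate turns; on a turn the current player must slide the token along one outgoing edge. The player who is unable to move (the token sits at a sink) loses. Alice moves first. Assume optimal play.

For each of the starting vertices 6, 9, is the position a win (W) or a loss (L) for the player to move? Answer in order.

6: L, 9: W

Label each position W (a win for the player to move) or L (a loss). A position with no legal move is L; any other position is W exactly when some move reaches an L, and L when every move reaches a W.
Every edge goes from a vertex to one that appears earlier in the order 2, 4, 1, 8, 5, 3, 7, 6, 9, so processing vertices in that order labels each vertex after all of its successors.
2: no outgoing edge → L
4: no outgoing edge → L
1: →4(L), so W
8: →4(L), so W
5: →4(L), so W
3: →2(L), so W
7: →2(L), so W
6: →7(W), 3(W) — all W, so L
9: →2(L), so W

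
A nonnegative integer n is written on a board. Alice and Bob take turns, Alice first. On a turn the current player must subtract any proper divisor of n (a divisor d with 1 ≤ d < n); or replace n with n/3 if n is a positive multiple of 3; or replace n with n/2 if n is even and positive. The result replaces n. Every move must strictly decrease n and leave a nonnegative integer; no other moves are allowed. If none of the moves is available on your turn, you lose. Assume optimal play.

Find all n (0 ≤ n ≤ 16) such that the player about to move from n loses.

0, 1, 4, 7, 9, 11, 13, 15

Build the W/L table. Terminal = L. A non-terminal position is W if it has a move to some L; otherwise it is L.
n=0: no move → L
n=1: no move → L
n=2: reaches L-position 1 → W
n=3: reaches L-position 1 → W
n=4: only reaches 2(W), 3(W), all W → L
n=5: reaches L-position 4 → W
n=6: reaches L-position 4 → W
n=7: only reaches 6(W), which is W → L
n=8: reaches L-position 4 → W
n=9: only reaches 3(W), 6(W), 8(W), all W → L
n=10: reaches L-position 9 → W
n=11: only reaches 10(W), which is W → L
n=12: reaches L-position 4 → W
n=13: only reaches 12(W), which is W → L
n=14: reaches L-position 7 → W
n=15: only reaches 5(W), 10(W), 12(W), 14(W), all W → L
n=16: reaches L-position 15 → W
Reading off the rows marked L gives the requested list; there are 8 such values of n.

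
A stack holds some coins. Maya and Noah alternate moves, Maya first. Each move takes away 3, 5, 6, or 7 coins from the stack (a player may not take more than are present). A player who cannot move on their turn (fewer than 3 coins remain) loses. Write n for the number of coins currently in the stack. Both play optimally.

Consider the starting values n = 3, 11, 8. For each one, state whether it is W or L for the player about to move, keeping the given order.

Label each position W (a win for the player to move) or L (a loss). A position with no legal move is L; any other position is W exactly when some move reaches an L, and L when every move reaches a W.
n=0: no move → L
n=1: no move → L
n=2: no move → L
n=3: W (go to 0, an L position)
n=4: W (go to 1, an L position)
n=5: W (go to 2, an L position)
n=6: W (go to 1, an L position)
n=7: W (go to 2, an L position)
n=8: W (go to 2, an L position)
n=9: W (go to 2, an L position)
n=10: L (options 7(W), 5(W), 4(W), 3(W) are all W)
n=11: L (options 8(W), 6(W), 5(W), 4(W) are all W)

3: W, 11: L, 8: W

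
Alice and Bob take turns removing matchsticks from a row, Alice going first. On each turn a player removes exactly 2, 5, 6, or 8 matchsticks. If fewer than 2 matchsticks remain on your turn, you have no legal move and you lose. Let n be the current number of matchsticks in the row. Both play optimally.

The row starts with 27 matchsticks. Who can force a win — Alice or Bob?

Classify positions by backward induction: terminal positions (no move available) are L. From any other position, the mover wins iff some move reaches an L.
n=0: no move → L
n=1: no move → L
n=2: reaches L-position 0 → W
n=3: reaches L-position 1 → W
n=4: only reaches 2(W), which is W → L
n=5: reaches L-position 0 → W
n=6: reaches L-position 4 → W
n=7: reaches L-position 1 → W
n=8: reaches L-position 0 → W
n=9: reaches L-position 4 → W
n=10: reaches L-position 4 → W
n=11: only reaches 9(W), 6(W), 5(W), 3(W), all W → L
n=12: reaches L-position 4 → W
n=13: reaches L-position 11 → W
n=14: only reaches 12(W), 9(W), 8(W), 6(W), all W → L
n=15: only reaches 13(W), 10(W), 9(W), 7(W), all W → L
n=16: reaches L-position 14 → W
n=17: reaches L-position 15 → W
n=18: only reaches 16(W), 13(W), 12(W), 10(W), all W → L
n=19: reaches L-position 14 → W
n=20: reaches L-position 18 → W
n=21: reaches L-position 15 → W
n=22: reaches L-position 14 → W
n=23: reaches L-position 18 → W
n=24: reaches L-position 18 → W
n=25: only reaches 23(W), 20(W), 19(W), 17(W), all W → L
n=26: reaches L-position 18 → W
n=27: reaches L-position 25 → W
The starting position 27 is W: Alice should remove 2, leaving 25, handing over an L position.

Alice wins.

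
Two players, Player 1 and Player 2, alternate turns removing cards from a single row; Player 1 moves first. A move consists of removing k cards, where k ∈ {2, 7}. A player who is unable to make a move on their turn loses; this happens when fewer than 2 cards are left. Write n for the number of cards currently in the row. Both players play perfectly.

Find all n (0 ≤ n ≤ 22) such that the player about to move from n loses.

Compute win/loss labels from the base case upward. A position with no move is L. Any other position is W if it can reach an L in one move, else L.
n=0: no move → L
n=1: no move → L
n=2: W (go to 0, an L position)
n=3: W (go to 1, an L position)
n=4: L (sole option 2(W) is W)
n=5: L (sole option 3(W) is W)
n=6: W (go to 4, an L position)
n=7: W (go to 5, an L position)
n=8: W (go to 1, an L position)
n=9: L (options 7(W), 2(W) are all W)
n=10: L (options 8(W), 3(W) are all W)
n=11: W (go to 9, an L position)
n=12: W (go to 10, an L position)
n=13: L (options 11(W), 6(W) are all W)
n=14: L (options 12(W), 7(W) are all W)
n=15: W (go to 13, an L position)
n=16: W (go to 14, an L position)
n=17: W (go to 10, an L position)
n=18: L (options 16(W), 11(W) are all W)
n=19: L (options 17(W), 12(W) are all W)
n=20: W (go to 18, an L position)
n=21: W (go to 19, an L position)
n=22: L (options 20(W), 15(W) are all W)
Reading off the rows marked L gives the requested list; there are 11 such values of n.

0, 1, 4, 5, 9, 10, 13, 14, 18, 19, 22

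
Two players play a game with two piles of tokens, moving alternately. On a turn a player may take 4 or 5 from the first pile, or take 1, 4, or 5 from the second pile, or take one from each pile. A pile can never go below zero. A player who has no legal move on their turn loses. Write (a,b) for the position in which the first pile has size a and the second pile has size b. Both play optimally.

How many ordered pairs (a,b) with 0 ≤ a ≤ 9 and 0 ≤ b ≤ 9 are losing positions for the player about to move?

Label each position W (a win for the player to move) or L (a loss). A position with no legal move is L; any other position is W exactly when some move reaches an L, and L when every move reaches a W.
Every move lowers a or b (never raises either), so fill the grid row by row in increasing a, and left to right within a row: each cell's successors are then already labelled.
      b=0  b=1  b=2  b=3  b=4  b=5  b=6  b=7  b=8  b=9
a=0:    L    W    L    W    W    W    W    W    L    W
a=1:    L    W    L    W    W    W    W    W    L    W
a=2:    L    W    L    W    W    W    W    W    L    W
a=3:    L    W    L    W    W    W    W    W    L    W
a=4:    W    W    W    W    L    W    L    W    W    W
a=5:    W    L    W    L    W    W    W    W    W    L
a=6:    W    L    W    L    W    W    W    W    W    L
a=7:    W    L    W    L    W    W    W    W    W    L
a=8:    W    L    W    L    W    W    W    W    W    L
a=9:    L    W    W    W    W    W    W    L    W    W
Cells with no legal move (terminal, hence L): (0,0), (1,0), (2,0), (3,0).
The remaining L cells, each justified by listing all of its moves:
(0,2): L (sole option (0,1)(W) is W)
(0,8): L (options (0,7)(W), (0,4)(W), (0,3)(W) are all W)
(1,2): L (options (1,1)(W), (0,1)(W) are all W)
(1,8): L (options (1,7)(W), (1,4)(W), (1,3)(W), (0,7)(W) are all W)
(2,2): L (options (2,1)(W), (1,1)(W) are all W)
(2,8): L (options (2,7)(W), (2,4)(W), (2,3)(W), (1,7)(W) are all W)
(3,2): L (options (3,1)(W), (2,1)(W) are all W)
(3,8): L (options (3,7)(W), (3,4)(W), (3,3)(W), (2,7)(W) are all W)
(4,4): L (options (0,4)(W), (4,3)(W), (4,0)(W), (3,3)(W) are all W)
(4,6): L (options (0,6)(W), (4,5)(W), (4,2)(W), (4,1)(W), (3,5)(W) are all W)
(5,1): L (options (1,1)(W), (0,1)(W), (5,0)(W), (4,0)(W) are all W)
(5,3): L (options (1,3)(W), (0,3)(W), (5,2)(W), (4,2)(W) are all W)
(5,9): L (options (1,9)(W), (0,9)(W), (5,8)(W), (5,5)(W), (5,4)(W), (4,8)(W) are all W)
(6,1): L (options (2,1)(W), (1,1)(W), (6,0)(W), (5,0)(W) are all W)
(6,3): L (options (2,3)(W), (1,3)(W), (6,2)(W), (5,2)(W) are all W)
(6,9): L (options (2,9)(W), (1,9)(W), (6,8)(W), (6,5)(W), (6,4)(W), (5,8)(W) are all W)
(7,1): L (options (3,1)(W), (2,1)(W), (7,0)(W), (6,0)(W) are all W)
(7,3): L (options (3,3)(W), (2,3)(W), (7,2)(W), (6,2)(W) are all W)
(7,9): L (options (3,9)(W), (2,9)(W), (7,8)(W), (7,5)(W), (7,4)(W), (6,8)(W) are all W)
(8,1): L (options (4,1)(W), (3,1)(W), (8,0)(W), (7,0)(W) are all W)
(8,3): L (options (4,3)(W), (3,3)(W), (8,2)(W), (7,2)(W) are all W)
(8,9): L (options (4,9)(W), (3,9)(W), (8,8)(W), (8,5)(W), (8,4)(W), (7,8)(W) are all W)
(9,0): L (options (5,0)(W), (4,0)(W) are all W)
(9,7): L (options (5,7)(W), (4,7)(W), (9,6)(W), (9,3)(W), (9,2)(W), (8,6)(W) are all W)
Every other cell has at least one move into one of the L cells above, so it is W.
L cells per row: a=0: 3, a=1: 3, a=2: 3, a=3: 3, a=4: 2, a=5: 3, a=6: 3, a=7: 3, a=8: 3, a=9: 2; total 28.

28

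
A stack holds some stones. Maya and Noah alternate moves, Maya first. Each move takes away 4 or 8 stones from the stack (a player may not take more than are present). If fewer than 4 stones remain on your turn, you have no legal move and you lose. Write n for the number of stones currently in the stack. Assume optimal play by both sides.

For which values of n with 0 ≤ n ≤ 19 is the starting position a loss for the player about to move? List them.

Use the standard recursion: the mover loses at a terminal position; elsewhere, the mover wins exactly when some move hands the opponent an L position.
n=0: no move → L
n=1: no move → L
n=2: no move → L
n=3: no move → L
n=4: can move to 0, which is L ⇒ W
n=5: can move to 1, which is L ⇒ W
n=6: can move to 2, which is L ⇒ W
n=7: can move to 3, which is L ⇒ W
n=8: can move to 0, which is L ⇒ W
n=9: can move to 1, which is L ⇒ W
n=10: can move to 2, which is L ⇒ W
n=11: can move to 3, which is L ⇒ W
n=12: moves to 8(W), 4(W); every one is W ⇒ L
n=13: moves to 9(W), 5(W); every one is W ⇒ L
n=14: moves to 10(W), 6(W); every one is W ⇒ L
n=15: moves to 11(W), 7(W); every one is W ⇒ L
n=16: can move to 12, which is L ⇒ W
n=17: can move to 13, which is L ⇒ W
n=18: can move to 14, which is L ⇒ W
n=19: can move to 15, which is L ⇒ W
Reading off the rows marked L gives the requested list; there are 8 such values of n.

0, 1, 2, 3, 12, 13, 14, 15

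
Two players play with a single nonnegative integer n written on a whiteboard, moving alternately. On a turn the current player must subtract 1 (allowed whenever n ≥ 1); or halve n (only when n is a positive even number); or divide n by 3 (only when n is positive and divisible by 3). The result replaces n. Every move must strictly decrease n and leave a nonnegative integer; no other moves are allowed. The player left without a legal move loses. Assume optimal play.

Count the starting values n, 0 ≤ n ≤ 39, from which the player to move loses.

Work bottom-up. With no move the player to move loses. Otherwise the position is W if at least one move leads to an L position for the opponent, and L if every move leads to a W.
n=0: no move → L
n=1: can move to 0, which is L ⇒ W
n=2: the only move is to 1(W), a W ⇒ L
n=3: can move to 2, which is L ⇒ W
n=4: can move to 2, which is L ⇒ W
n=5: the only move is to 4(W), a W ⇒ L
n=6: can move to 2, which is L ⇒ W
n=7: the only move is to 6(W), a W ⇒ L
n=8: can move to 7, which is L ⇒ W
n=9: moves to 3(W), 8(W); every one is W ⇒ L
n=10: can move to 5, which is L ⇒ W
n=11: the only move is to 10(W), a W ⇒ L
n=12: can move to 11, which is L ⇒ W
n=13: the only move is to 12(W), a W ⇒ L
n=14: can move to 7, which is L ⇒ W
n=15: can move to 5, which is L ⇒ W
n=16: moves to 8(W), 15(W); every one is W ⇒ L
n=17: can move to 16, which is L ⇒ W
n=18: can move to 9, which is L ⇒ W
n=19: the only move is to 18(W), a W ⇒ L
n=20: can move to 19, which is L ⇒ W
n=21: can move to 7, which is L ⇒ W
n=22: can move to 11, which is L ⇒ W
n=23: the only move is to 22(W), a W ⇒ L
n=24: can move to 23, which is L ⇒ W
n=25: the only move is to 24(W), a W ⇒ L
n=26: can move to 13, which is L ⇒ W
n=27: can move to 9, which is L ⇒ W
n=28: moves to 14(W), 27(W); every one is W ⇒ L
n=29: can move to 28, which is L ⇒ W
n=30: moves to 10(W), 15(W), 29(W); every one is W ⇒ L
n=31: can move to 30, which is L ⇒ W
n=32: can move to 16, which is L ⇒ W
n=33: can move to 11, which is L ⇒ W
n=34: moves to 17(W), 33(W); every one is W ⇒ L
n=35: can move to 34, which is L ⇒ W
n=36: moves to 12(W), 18(W), 35(W); every one is W ⇒ L
n=37: can move to 36, which is L ⇒ W
n=38: can move to 19, which is L ⇒ W
n=39: can move to 13, which is L ⇒ W
L entries with 0 ≤ n ≤ 39: n = 0, 2, 5, 7, 9, 11, 13, 16, 19, 23, 25, 28, 30, 34, 36; that makes 15.

15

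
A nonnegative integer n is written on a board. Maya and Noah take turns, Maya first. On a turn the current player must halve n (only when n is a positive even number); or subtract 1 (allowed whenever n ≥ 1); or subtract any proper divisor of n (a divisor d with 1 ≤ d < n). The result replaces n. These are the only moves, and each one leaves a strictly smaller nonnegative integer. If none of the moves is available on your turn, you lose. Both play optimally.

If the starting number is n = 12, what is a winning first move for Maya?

Move to 9.

Work bottom-up. With no move the player to move loses. Otherwise the position is W if at least one move leads to an L position for the opponent, and L if every move leads to a W.
n=0: no move → L
n=1: W (go to 0, an L position)
n=2: L (sole option 1(W) is W)
n=3: W (go to 2, an L position)
n=4: W (go to 2, an L position)
n=5: L (sole option 4(W) is W)
n=6: W (go to 5, an L position)
n=7: L (sole option 6(W) is W)
n=8: W (go to 7, an L position)
n=9: L (options 6(W), 8(W) are all W)
n=10: W (go to 5, an L position)
n=11: L (sole option 10(W) is W)
n=12: W (go to 9, an L position)
From 12, the L positions reachable in one move are: 9, 11. Any move reaching one of these is winning.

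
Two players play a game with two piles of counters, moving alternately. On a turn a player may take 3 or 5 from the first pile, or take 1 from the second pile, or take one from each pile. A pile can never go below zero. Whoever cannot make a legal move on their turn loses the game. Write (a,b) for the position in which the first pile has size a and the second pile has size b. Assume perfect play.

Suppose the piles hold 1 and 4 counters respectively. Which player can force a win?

The second player wins.

Work bottom-up. With no move the player to move loses. Otherwise the position is W if at least one move leads to an L position for the opponent, and L if every move leads to a W.
No move ever increases a pile, so every position that can arise here has a ≤ 1 and b ≤ 4; it is enough to label the cells with 0 ≤ a ≤ 1 and 0 ≤ b ≤ 4.
Every move lowers a or b (never raises either), so fill the grid row by row in increasing a, and left to right within a row: each cell's successors are then already labelled.
      b=0  b=1  b=2  b=3  b=4
a=0:    L    W    L    W    L
a=1:    L    W    L    W    L
Cells with no legal move (terminal, hence L): (0,0), (1,0).
The remaining L cells, each justified by listing all of its moves:
(0,2): only reaches (0,1)(W), which is W → L
(0,4): only reaches (0,3)(W), which is W → L
(1,2): only reaches (1,1)(W), (0,1)(W), all W → L
(1,4): only reaches (1,3)(W), (0,3)(W), all W → L
Every other cell has at least one move into one of the L cells above, so it is W.
The starting position (1,4) is L: whatever the player to move does, the opponent receives a W position.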